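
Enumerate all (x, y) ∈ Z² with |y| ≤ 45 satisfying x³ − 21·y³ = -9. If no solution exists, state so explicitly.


The equation is x³ - 21y³ = -9. For fixed y, x³ = 21·y³ − 9, so a solution requires the RHS to be a perfect cube.
Strategy: iterate y from -45 to 45, compute RHS = 21·y³ − 9, and check whether it is a (positive or negative) perfect cube.
Check small values of y:
  y = 0: RHS = -9 is not a perfect cube.
  y = 1: RHS = 12 is not a perfect cube.
  y = -1: RHS = -30 is not a perfect cube.
  y = 2: RHS = 159 is not a perfect cube.
  y = -2: RHS = -177 is not a perfect cube.
  y = 3: RHS = 558 is not a perfect cube.
  y = -3: RHS = -576 is not a perfect cube.
Continuing the search up to |y| = 45 finds no solutions either.
No (x, y) in the scanned range satisfies the equation.

No integer solutions with |y| ≤ 45.


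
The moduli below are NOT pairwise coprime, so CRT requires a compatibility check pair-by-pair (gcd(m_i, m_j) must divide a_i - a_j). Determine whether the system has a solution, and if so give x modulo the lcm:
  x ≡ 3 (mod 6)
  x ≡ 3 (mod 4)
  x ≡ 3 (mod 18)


Moduli 6, 4, 18 are not pairwise coprime, so CRT works modulo lcm(m_i) when all pairwise compatibility conditions hold.
Pairwise compatibility: gcd(m_i, m_j) must divide a_i - a_j for every pair.
Merge one congruence at a time:
  Start: x ≡ 3 (mod 6).
  Combine with x ≡ 3 (mod 4): gcd(6, 4) = 2; 3 - 3 = 0, which IS divisible by 2, so compatible.
    Write x = 3 + 6·t and substitute into x ≡ 3 (mod 4): 6·t ≡ 3 − 3 = 0 (mod 4).
    Divide the congruence (and modulus) by g = 2: 3·t ≡ 0 (mod 2).
    Reduce coefficients mod 2: 1·t ≡ 0 (mod 2).
    So t ≡ 0 (mod 2).
    Then x = 3 + 6·0 = 3, valid modulo lcm(6, 4) = 12: x ≡ 3 (mod 12).
  Combine with x ≡ 3 (mod 18): gcd(12, 18) = 6; 3 - 3 = 0, which IS divisible by 6, so compatible.
    Write x = 3 + 12·t and substitute into x ≡ 3 (mod 18): 12·t ≡ 3 − 3 = 0 (mod 18).
    Divide the congruence (and modulus) by g = 6: 2·t ≡ 0 (mod 3).
    The inverse of 2 mod 3 is 2 (since 2·2 = 4 = 1·3 + 1), so t ≡ 2·0 = 0 ≡ 0 (mod 3).
    Then x = 3 + 12·0 = 3, valid modulo lcm(12, 18) = 36: x ≡ 3 (mod 36).
Verify: 3 mod 6 = 3, 3 mod 4 = 3, 3 mod 18 = 3.

x ≡ 3 (mod 36).


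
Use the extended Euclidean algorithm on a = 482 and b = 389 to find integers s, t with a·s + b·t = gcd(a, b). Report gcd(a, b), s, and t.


Euclidean algorithm on (482, 389) — divide until remainder is 0:
  482 = 1 · 389 + 93
  389 = 4 · 93 + 17
  93 = 5 · 17 + 8
  17 = 2 · 8 + 1
  8 = 8 · 1 + 0
gcd(482, 389) = 1.
Track Bezout coefficients alongside the remainders: start with r₀ = 482 = a·1 + b·0 (s = 1, t = 0) and r₁ = 389 = a·0 + b·1 (s = 0, t = 1); each new remainder r_{k+1} = r_{k-1} − q_k·r_k inherits s_{k+1} = s_{k-1} − q_k·s_k, t_{k+1} = t_{k-1} − q_k·t_k, so r_k = a·s_k + b·t_k at every step:
  q = 1: r = 93, s = 1 − 1·0 = 1, t = 0 − 1·1 = -1  (check: 482·1 + 389·(-1) = 93)
  q = 4: r = 17, s = 0 − 4·1 = -4, t = 1 − 4·(-1) = 5  (check: 482·(-4) + 389·5 = 17)
  q = 5: r = 8, s = 1 − 5·(-4) = 21, t = -1 − 5·5 = -26  (check: 482·21 + 389·(-26) = 8)
  q = 2: r = 1, s = -4 − 2·21 = -46, t = 5 − 2·(-26) = 57  (check: 482·(-46) + 389·57 = 1)
The row with r = 1 (the gcd) gives the Bezout coefficients s = -46, t = 57.
Result: 482 · (-46) + 389 · (57) = 1.

gcd(482, 389) = 1; s = -46, t = 57 (check: 482·(-46) + 389·57 = 1).


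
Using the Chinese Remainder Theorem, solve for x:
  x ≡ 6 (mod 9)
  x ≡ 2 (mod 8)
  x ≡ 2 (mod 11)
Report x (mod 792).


Moduli 9, 8, 11 are pairwise coprime; by CRT there is a unique solution modulo M = 9 · 8 · 11 = 792.
Solve pairwise, accumulating the modulus:
  Start with x ≡ 6 (mod 9).
  Combine with x ≡ 2 (mod 8): since gcd(9, 8) = 1, we get a unique residue mod 72.
    Write x = 6 + 9·t and substitute into x ≡ 2 (mod 8): 9·t ≡ 2 − 6 = -4 (mod 8).
    Reduce coefficients mod 8: 1·t ≡ 4 (mod 8).
    So t ≡ 4 (mod 8).
    Then x = 6 + 9·4 = 42, valid modulo lcm(9, 8) = 72: x ≡ 42 (mod 72).
  Combine with x ≡ 2 (mod 11): since gcd(72, 11) = 1, we get a unique residue mod 792.
    Write x = 42 + 72·t and substitute into x ≡ 2 (mod 11): 72·t ≡ 2 − 42 = -40 (mod 11).
    Reduce coefficients mod 11: 6·t ≡ 4 (mod 11).
    The inverse of 6 mod 11 is 2 (since 6·2 = 12 = 1·11 + 1), so t ≡ 2·4 = 8 ≡ 8 (mod 11).
    Then x = 42 + 72·8 = 618, valid modulo lcm(72, 11) = 792: x ≡ 618 (mod 792).
Verify: 618 mod 9 = 6 ✓, 618 mod 8 = 2 ✓, 618 mod 11 = 2 ✓.

x ≡ 618 (mod 792).


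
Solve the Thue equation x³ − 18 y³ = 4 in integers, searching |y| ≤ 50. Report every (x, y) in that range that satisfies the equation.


The equation is x³ - 18y³ = 4. For fixed y, x³ = 18·y³ + 4, so a solution requires the RHS to be a perfect cube.
Strategy: iterate y from -50 to 50, compute RHS = 18·y³ + 4, and check whether it is a (positive or negative) perfect cube.
Check small values of y:
  y = 0: RHS = 4 is not a perfect cube.
  y = 1: RHS = 22 is not a perfect cube.
  y = -1: RHS = -14 is not a perfect cube.
  y = 2: RHS = 148 is not a perfect cube.
  y = -2: RHS = -140 is not a perfect cube.
  y = 3: RHS = 490 is not a perfect cube.
  y = -3: RHS = -482 is not a perfect cube.
Continuing the search up to |y| = 50 finds no solutions either.
No (x, y) in the scanned range satisfies the equation.

No integer solutions with |y| ≤ 50.


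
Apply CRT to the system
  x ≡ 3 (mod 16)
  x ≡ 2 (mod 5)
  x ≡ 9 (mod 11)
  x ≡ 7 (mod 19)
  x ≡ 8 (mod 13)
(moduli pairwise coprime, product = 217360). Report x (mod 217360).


Product of moduli M = 16 · 5 · 11 · 19 · 13 = 217360.
Merge one congruence at a time:
  Start: x ≡ 3 (mod 16).
  Combine with x ≡ 2 (mod 5); new modulus lcm = 80.
    Write x = 3 + 16·t and substitute into x ≡ 2 (mod 5): 16·t ≡ 2 − 3 = -1 (mod 5).
    Reduce coefficients mod 5: 1·t ≡ 4 (mod 5).
    So t ≡ 4 (mod 5).
    Then x = 3 + 16·4 = 67, valid modulo lcm(16, 5) = 80: x ≡ 67 (mod 80).
  Combine with x ≡ 9 (mod 11); new modulus lcm = 880.
    Write x = 67 + 80·t and substitute into x ≡ 9 (mod 11): 80·t ≡ 9 − 67 = -58 (mod 11).
    Reduce coefficients mod 11: 3·t ≡ 8 (mod 11).
    The inverse of 3 mod 11 is 4 (since 3·4 = 12 = 1·11 + 1), so t ≡ 4·8 = 32 ≡ 10 (mod 11).
    Then x = 67 + 80·10 = 867, valid modulo lcm(80, 11) = 880: x ≡ 867 (mod 880).
  Combine with x ≡ 7 (mod 19); new modulus lcm = 16720.
    Write x = 867 + 880·t and substitute into x ≡ 7 (mod 19): 880·t ≡ 7 − 867 = -860 (mod 19).
    Reduce coefficients mod 19: 6·t ≡ 14 (mod 19).
    The inverse of 6 mod 19 is 16 (since 6·16 = 96 = 5·19 + 1), so t ≡ 16·14 = 224 ≡ 15 (mod 19).
    Then x = 867 + 880·15 = 14067, valid modulo lcm(880, 19) = 16720: x ≡ 14067 (mod 16720).
  Combine with x ≡ 8 (mod 13); new modulus lcm = 217360.
    Write x = 14067 + 16720·t and substitute into x ≡ 8 (mod 13): 16720·t ≡ 8 − 14067 = -14059 (mod 13).
    Reduce coefficients mod 13: 2·t ≡ 7 (mod 13).
    The inverse of 2 mod 13 is 7 (since 2·7 = 14 = 1·13 + 1), so t ≡ 7·7 = 49 ≡ 10 (mod 13).
    Then x = 14067 + 16720·10 = 181267, valid modulo lcm(16720, 13) = 217360: x ≡ 181267 (mod 217360).
Verify against each original: 181267 mod 16 = 3, 181267 mod 5 = 2, 181267 mod 11 = 9, 181267 mod 19 = 7, 181267 mod 13 = 8.

x ≡ 181267 (mod 217360).


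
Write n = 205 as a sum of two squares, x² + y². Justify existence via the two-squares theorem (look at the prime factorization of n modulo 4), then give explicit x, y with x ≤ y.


Step 1: Factor n = 205 = 5 · 41.
Step 2: Check the mod-4 condition on each prime factor: 5 ≡ 1 (mod 4), exponent 1; 41 ≡ 1 (mod 4), exponent 1.
All primes ≡ 3 (mod 4) appear to even exponent (or don't appear), so by the two-squares theorem n IS expressible as a sum of two squares.
Step 3: Build a representation. Here n = 5 · 41 is a product of primes ≡ 1 (mod 4). Each prime p ≡ 1 (mod 4) is itself a sum of two squares; find a² by testing p − a² for a perfect square:
  5: 5 − 1² = 4 = 2² ⇒ 5 = 1² + 2².
  41: 41 − 1² = 40, 41 − 2² = 37, 41 − 3² = 32, 41 − 4² = 25 = 5² ⇒ 41 = 4² + 5².
  Combine using the Brahmagupta–Fibonacci identity (a² + b²)(c² + d²) = (ac − bd)² + (ad + bc)² = (ac + bd)² + (ad − bc)²:
  5 · 41 = 205: from (1² + 2²)(4² + 5²), take (1·4 − 2·5, 1·5 + 2·4) = (4 − 10, 5 + 8) = (-6, 13); dropping signs (only squares matter) gives (6, 13); check 6² + 13² = 36 + 169 = 205 ✓.
Step 4: Order so x ≤ y and verify: 6² + 13² = 36 + 169 = 205 = n. ✓

n = 205 = 6² + 13² (one valid representation with x ≤ y).


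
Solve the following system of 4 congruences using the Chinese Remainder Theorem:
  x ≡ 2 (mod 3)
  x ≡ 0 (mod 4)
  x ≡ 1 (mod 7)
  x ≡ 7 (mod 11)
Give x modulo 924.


Product of moduli M = 3 · 4 · 7 · 11 = 924.
Merge one congruence at a time:
  Start: x ≡ 2 (mod 3).
  Combine with x ≡ 0 (mod 4); new modulus lcm = 12.
    Write x = 2 + 3·t and substitute into x ≡ 0 (mod 4): 3·t ≡ 0 − 2 = -2 (mod 4).
    Reduce coefficients mod 4: 3·t ≡ 2 (mod 4).
    The inverse of 3 mod 4 is 3 (since 3·3 = 9 = 2·4 + 1), so t ≡ 3·2 = 6 ≡ 2 (mod 4).
    Then x = 2 + 3·2 = 8, valid modulo lcm(3, 4) = 12: x ≡ 8 (mod 12).
  Combine with x ≡ 1 (mod 7); new modulus lcm = 84.
    Write x = 8 + 12·t and substitute into x ≡ 1 (mod 7): 12·t ≡ 1 − 8 = -7 (mod 7).
    Reduce coefficients mod 7: 5·t ≡ 0 (mod 7).
    The inverse of 5 mod 7 is 3 (since 5·3 = 15 = 2·7 + 1), so t ≡ 3·0 = 0 ≡ 0 (mod 7).
    Then x = 8 + 12·0 = 8, valid modulo lcm(12, 7) = 84: x ≡ 8 (mod 84).
  Combine with x ≡ 7 (mod 11); new modulus lcm = 924.
    Write x = 8 + 84·t and substitute into x ≡ 7 (mod 11): 84·t ≡ 7 − 8 = -1 (mod 11).
    Reduce coefficients mod 11: 7·t ≡ 10 (mod 11).
    The inverse of 7 mod 11 is 8 (since 7·8 = 56 = 5·11 + 1), so t ≡ 8·10 = 80 ≡ 3 (mod 11).
    Then x = 8 + 84·3 = 260, valid modulo lcm(84, 11) = 924: x ≡ 260 (mod 924).
Verify against each original: 260 mod 3 = 2, 260 mod 4 = 0, 260 mod 7 = 1, 260 mod 11 = 7.

x ≡ 260 (mod 924).


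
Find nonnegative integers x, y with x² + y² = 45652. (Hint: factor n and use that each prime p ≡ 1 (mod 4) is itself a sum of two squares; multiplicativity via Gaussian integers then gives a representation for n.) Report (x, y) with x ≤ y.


Step 1: Factor n = 45652 = 2^2 · 101 · 113.
Step 2: Check the mod-4 condition on each prime factor: 2 = 2 (special); 101 ≡ 1 (mod 4), exponent 1; 113 ≡ 1 (mod 4), exponent 1.
All primes ≡ 3 (mod 4) appear to even exponent (or don't appear), so by the two-squares theorem n IS expressible as a sum of two squares.
Step 3: Build a representation. Group n = k² · m with k = 2 and m = 101 · 113 = 11413 (a product of primes ≡ 1 (mod 4)); a representation of m scales to one of n via (k·x)² + (k·y)² = k²(x² + y²). Each prime p ≡ 1 (mod 4) is itself a sum of two squares; find a² by testing p − a² for a perfect square:
  101: 101 − 1² = 100 = 10² ⇒ 101 = 1² + 10².
  113: 113 − 1² = 112, 113 − 2² = 109, 113 − 3² = 104, 113 − 4² = 97, 113 − 5² = 88, 113 − 6² = 77, 113 − 7² = 64 = 8² ⇒ 113 = 7² + 8².
  Combine using the Brahmagupta–Fibonacci identity (a² + b²)(c² + d²) = (ac − bd)² + (ad + bc)² = (ac + bd)² + (ad − bc)²:
  101 · 113 = 11413: from (1² + 10²)(7² + 8²), take (1·7 − 10·8, 1·8 + 10·7) = (7 − 80, 8 + 70) = (-73, 78); dropping signs (only squares matter) gives (73, 78); check 73² + 78² = 5329 + 6084 = 11413 ✓.
  Scale by k = 2: (2·73, 2·78) = (146, 156).
Step 4: Order so x ≤ y and verify: 146² + 156² = 21316 + 24336 = 45652 = n. ✓

n = 45652 = 146² + 156² (one valid representation with x ≤ y).


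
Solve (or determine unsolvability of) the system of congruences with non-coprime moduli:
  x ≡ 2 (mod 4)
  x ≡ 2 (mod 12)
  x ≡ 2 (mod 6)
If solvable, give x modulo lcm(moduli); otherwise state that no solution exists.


Moduli 4, 12, 6 are not pairwise coprime, so CRT works modulo lcm(m_i) when all pairwise compatibility conditions hold.
Pairwise compatibility: gcd(m_i, m_j) must divide a_i - a_j for every pair.
Merge one congruence at a time:
  Start: x ≡ 2 (mod 4).
  Combine with x ≡ 2 (mod 12): gcd(4, 12) = 4; 2 - 2 = 0, which IS divisible by 4, so compatible.
    Write x = 2 + 4·t and substitute into x ≡ 2 (mod 12): 4·t ≡ 2 − 2 = 0 (mod 12).
    Divide the congruence (and modulus) by g = 4: 1·t ≡ 0 (mod 3).
    So t ≡ 0 (mod 3).
    Then x = 2 + 4·0 = 2, valid modulo lcm(4, 12) = 12: x ≡ 2 (mod 12).
  Combine with x ≡ 2 (mod 6): gcd(12, 6) = 6; 2 - 2 = 0, which IS divisible by 6, so compatible.
    Write x = 2 + 12·t and substitute into x ≡ 2 (mod 6): 12·t ≡ 2 − 2 = 0 (mod 6).
    Divide the congruence (and modulus) by g = 6: 2·t ≡ 0 (mod 1).
    Modulo 1 every t works; take t = 0.
    Then x = 2 + 12·0 = 2, valid modulo lcm(12, 6) = 12: x ≡ 2 (mod 12).
Verify: 2 mod 4 = 2, 2 mod 12 = 2, 2 mod 6 = 2.

x ≡ 2 (mod 12).


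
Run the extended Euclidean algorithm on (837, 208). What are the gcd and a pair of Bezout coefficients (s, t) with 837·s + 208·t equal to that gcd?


Euclidean algorithm on (837, 208) — divide until remainder is 0:
  837 = 4 · 208 + 5
  208 = 41 · 5 + 3
  5 = 1 · 3 + 2
  3 = 1 · 2 + 1
  2 = 2 · 1 + 0
gcd(837, 208) = 1.
Track Bezout coefficients alongside the remainders: start with r₀ = 837 = a·1 + b·0 (s = 1, t = 0) and r₁ = 208 = a·0 + b·1 (s = 0, t = 1); each new remainder r_{k+1} = r_{k-1} − q_k·r_k inherits s_{k+1} = s_{k-1} − q_k·s_k, t_{k+1} = t_{k-1} − q_k·t_k, so r_k = a·s_k + b·t_k at every step:
  q = 4: r = 5, s = 1 − 4·0 = 1, t = 0 − 4·1 = -4  (check: 837·1 + 208·(-4) = 5)
  q = 41: r = 3, s = 0 − 41·1 = -41, t = 1 − 41·(-4) = 165  (check: 837·(-41) + 208·165 = 3)
  q = 1: r = 2, s = 1 − 1·(-41) = 42, t = -4 − 1·165 = -169  (check: 837·42 + 208·(-169) = 2)
  q = 1: r = 1, s = -41 − 1·42 = -83, t = 165 − 1·(-169) = 334  (check: 837·(-83) + 208·334 = 1)
The row with r = 1 (the gcd) gives the Bezout coefficients s = -83, t = 334.
Result: 837 · (-83) + 208 · (334) = 1.

gcd(837, 208) = 1; s = -83, t = 334 (check: 837·(-83) + 208·334 = 1).


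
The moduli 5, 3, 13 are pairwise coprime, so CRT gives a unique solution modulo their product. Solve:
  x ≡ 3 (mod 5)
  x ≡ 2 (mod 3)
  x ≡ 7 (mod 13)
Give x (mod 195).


Moduli 5, 3, 13 are pairwise coprime; by CRT there is a unique solution modulo M = 5 · 3 · 13 = 195.
Solve pairwise, accumulating the modulus:
  Start with x ≡ 3 (mod 5).
  Combine with x ≡ 2 (mod 3): since gcd(5, 3) = 1, we get a unique residue mod 15.
    Write x = 3 + 5·t and substitute into x ≡ 2 (mod 3): 5·t ≡ 2 − 3 = -1 (mod 3).
    Reduce coefficients mod 3: 2·t ≡ 2 (mod 3).
    The inverse of 2 mod 3 is 2 (since 2·2 = 4 = 1·3 + 1), so t ≡ 2·2 = 4 ≡ 1 (mod 3).
    Then x = 3 + 5·1 = 8, valid modulo lcm(5, 3) = 15: x ≡ 8 (mod 15).
  Combine with x ≡ 7 (mod 13): since gcd(15, 13) = 1, we get a unique residue mod 195.
    Write x = 8 + 15·t and substitute into x ≡ 7 (mod 13): 15·t ≡ 7 − 8 = -1 (mod 13).
    Reduce coefficients mod 13: 2·t ≡ 12 (mod 13).
    The inverse of 2 mod 13 is 7 (since 2·7 = 14 = 1·13 + 1), so t ≡ 7·12 = 84 ≡ 6 (mod 13).
    Then x = 8 + 15·6 = 98, valid modulo lcm(15, 13) = 195: x ≡ 98 (mod 195).
Verify: 98 mod 5 = 3 ✓, 98 mod 3 = 2 ✓, 98 mod 13 = 7 ✓.

x ≡ 98 (mod 195).


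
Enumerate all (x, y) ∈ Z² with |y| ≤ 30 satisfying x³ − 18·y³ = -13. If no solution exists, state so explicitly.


The equation is x³ - 18y³ = -13. For fixed y, x³ = 18·y³ − 13, so a solution requires the RHS to be a perfect cube.
Strategy: iterate y from -30 to 30, compute RHS = 18·y³ − 13, and check whether it is a (positive or negative) perfect cube.
Check small values of y:
  y = 0: RHS = -13 is not a perfect cube.
  y = 1: RHS = 5 is not a perfect cube.
  y = -1: RHS = -31 is not a perfect cube.
  y = 2: RHS = 131 is not a perfect cube.
  y = -2: RHS = -157 is not a perfect cube.
  y = 3: RHS = 473 is not a perfect cube.
  y = -3: RHS = -499 is not a perfect cube.
Continuing the search up to |y| = 30 finds no solutions either.
No (x, y) in the scanned range satisfies the equation.

No integer solutions with |y| ≤ 30.


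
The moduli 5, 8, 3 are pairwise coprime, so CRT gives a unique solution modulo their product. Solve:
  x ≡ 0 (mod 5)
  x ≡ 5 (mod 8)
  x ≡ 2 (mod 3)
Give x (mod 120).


Moduli 5, 8, 3 are pairwise coprime; by CRT there is a unique solution modulo M = 5 · 8 · 3 = 120.
Solve pairwise, accumulating the modulus:
  Start with x ≡ 0 (mod 5).
  Combine with x ≡ 5 (mod 8): since gcd(5, 8) = 1, we get a unique residue mod 40.
    Write x = 0 + 5·t and substitute into x ≡ 5 (mod 8): 5·t ≡ 5 − 0 = 5 (mod 8).
    The inverse of 5 mod 8 is 5 (since 5·5 = 25 = 3·8 + 1), so t ≡ 5·5 = 25 ≡ 1 (mod 8).
    Then x = 0 + 5·1 = 5, valid modulo lcm(5, 8) = 40: x ≡ 5 (mod 40).
  Combine with x ≡ 2 (mod 3): since gcd(40, 3) = 1, we get a unique residue mod 120.
    Write x = 5 + 40·t and substitute into x ≡ 2 (mod 3): 40·t ≡ 2 − 5 = -3 (mod 3).
    Reduce coefficients mod 3: 1·t ≡ 0 (mod 3).
    So t ≡ 0 (mod 3).
    Then x = 5 + 40·0 = 5, valid modulo lcm(40, 3) = 120: x ≡ 5 (mod 120).
Verify: 5 mod 5 = 0 ✓, 5 mod 8 = 5 ✓, 5 mod 3 = 2 ✓.

x ≡ 5 (mod 120).


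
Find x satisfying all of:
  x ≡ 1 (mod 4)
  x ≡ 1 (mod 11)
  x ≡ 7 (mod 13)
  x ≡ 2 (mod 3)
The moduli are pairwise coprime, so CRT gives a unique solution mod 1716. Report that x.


Product of moduli M = 4 · 11 · 13 · 3 = 1716.
Merge one congruence at a time:
  Start: x ≡ 1 (mod 4).
  Combine with x ≡ 1 (mod 11); new modulus lcm = 44.
    Write x = 1 + 4·t and substitute into x ≡ 1 (mod 11): 4·t ≡ 1 − 1 = 0 (mod 11).
    The inverse of 4 mod 11 is 3 (since 4·3 = 12 = 1·11 + 1), so t ≡ 3·0 = 0 ≡ 0 (mod 11).
    Then x = 1 + 4·0 = 1, valid modulo lcm(4, 11) = 44: x ≡ 1 (mod 44).
  Combine with x ≡ 7 (mod 13); new modulus lcm = 572.
    Write x = 1 + 44·t and substitute into x ≡ 7 (mod 13): 44·t ≡ 7 − 1 = 6 (mod 13).
    Reduce coefficients mod 13: 5·t ≡ 6 (mod 13).
    The inverse of 5 mod 13 is 8 (since 5·8 = 40 = 3·13 + 1), so t ≡ 8·6 = 48 ≡ 9 (mod 13).
    Then x = 1 + 44·9 = 397, valid modulo lcm(44, 13) = 572: x ≡ 397 (mod 572).
  Combine with x ≡ 2 (mod 3); new modulus lcm = 1716.
    Write x = 397 + 572·t and substitute into x ≡ 2 (mod 3): 572·t ≡ 2 − 397 = -395 (mod 3).
    Reduce coefficients mod 3: 2·t ≡ 1 (mod 3).
    The inverse of 2 mod 3 is 2 (since 2·2 = 4 = 1·3 + 1), so t ≡ 2·1 = 2 ≡ 2 (mod 3).
    Then x = 397 + 572·2 = 1541, valid modulo lcm(572, 3) = 1716: x ≡ 1541 (mod 1716).
Verify against each original: 1541 mod 4 = 1, 1541 mod 11 = 1, 1541 mod 13 = 7, 1541 mod 3 = 2.

x ≡ 1541 (mod 1716).


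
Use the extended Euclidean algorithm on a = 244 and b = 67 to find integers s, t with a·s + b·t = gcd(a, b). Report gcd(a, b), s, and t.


Euclidean algorithm on (244, 67) — divide until remainder is 0:
  244 = 3 · 67 + 43
  67 = 1 · 43 + 24
  43 = 1 · 24 + 19
  24 = 1 · 19 + 5
  19 = 3 · 5 + 4
  5 = 1 · 4 + 1
  4 = 4 · 1 + 0
gcd(244, 67) = 1.
Track Bezout coefficients alongside the remainders: start with r₀ = 244 = a·1 + b·0 (s = 1, t = 0) and r₁ = 67 = a·0 + b·1 (s = 0, t = 1); each new remainder r_{k+1} = r_{k-1} − q_k·r_k inherits s_{k+1} = s_{k-1} − q_k·s_k, t_{k+1} = t_{k-1} − q_k·t_k, so r_k = a·s_k + b·t_k at every step:
  q = 3: r = 43, s = 1 − 3·0 = 1, t = 0 − 3·1 = -3  (check: 244·1 + 67·(-3) = 43)
  q = 1: r = 24, s = 0 − 1·1 = -1, t = 1 − 1·(-3) = 4  (check: 244·(-1) + 67·4 = 24)
  q = 1: r = 19, s = 1 − 1·(-1) = 2, t = -3 − 1·4 = -7  (check: 244·2 + 67·(-7) = 19)
  q = 1: r = 5, s = -1 − 1·2 = -3, t = 4 − 1·(-7) = 11  (check: 244·(-3) + 67·11 = 5)
  q = 3: r = 4, s = 2 − 3·(-3) = 11, t = -7 − 3·11 = -40  (check: 244·11 + 67·(-40) = 4)
  q = 1: r = 1, s = -3 − 1·11 = -14, t = 11 − 1·(-40) = 51  (check: 244·(-14) + 67·51 = 1)
The row with r = 1 (the gcd) gives the Bezout coefficients s = -14, t = 51.
Result: 244 · (-14) + 67 · (51) = 1.

gcd(244, 67) = 1; s = -14, t = 51 (check: 244·(-14) + 67·51 = 1).


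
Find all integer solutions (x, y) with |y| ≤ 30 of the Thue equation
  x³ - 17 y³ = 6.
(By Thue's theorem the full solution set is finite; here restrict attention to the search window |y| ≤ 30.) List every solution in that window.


The equation is x³ - 17y³ = 6. For fixed y, x³ = 17·y³ + 6, so a solution requires the RHS to be a perfect cube.
Strategy: iterate y from -30 to 30, compute RHS = 17·y³ + 6, and check whether it is a (positive or negative) perfect cube.
Check small values of y:
  y = 0: RHS = 6 is not a perfect cube.
  y = 1: RHS = 23 is not a perfect cube.
  y = -1: RHS = -11 is not a perfect cube.
  y = 2: RHS = 142 is not a perfect cube.
  y = -2: RHS = -130 is not a perfect cube.
  y = 3: RHS = 465 is not a perfect cube.
  y = -3: RHS = -453 is not a perfect cube.
Continuing the search up to |y| = 30 finds no solutions either.
No (x, y) in the scanned range satisfies the equation.

No integer solutions with |y| ≤ 30.


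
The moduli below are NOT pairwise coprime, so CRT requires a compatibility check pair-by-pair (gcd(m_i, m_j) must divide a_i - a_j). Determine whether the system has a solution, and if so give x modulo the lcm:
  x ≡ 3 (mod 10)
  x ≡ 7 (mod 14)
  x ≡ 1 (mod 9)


Moduli 10, 14, 9 are not pairwise coprime, so CRT works modulo lcm(m_i) when all pairwise compatibility conditions hold.
Pairwise compatibility: gcd(m_i, m_j) must divide a_i - a_j for every pair.
Merge one congruence at a time:
  Start: x ≡ 3 (mod 10).
  Combine with x ≡ 7 (mod 14): gcd(10, 14) = 2; 7 - 3 = 4, which IS divisible by 2, so compatible.
    Write x = 3 + 10·t and substitute into x ≡ 7 (mod 14): 10·t ≡ 7 − 3 = 4 (mod 14).
    Divide the congruence (and modulus) by g = 2: 5·t ≡ 2 (mod 7).
    The inverse of 5 mod 7 is 3 (since 5·3 = 15 = 2·7 + 1), so t ≡ 3·2 = 6 ≡ 6 (mod 7).
    Then x = 3 + 10·6 = 63, valid modulo lcm(10, 14) = 70: x ≡ 63 (mod 70).
  Combine with x ≡ 1 (mod 9): gcd(70, 9) = 1; 1 - 63 = -62, which IS divisible by 1, so compatible.
    Write x = 63 + 70·t and substitute into x ≡ 1 (mod 9): 70·t ≡ 1 − 63 = -62 (mod 9).
    Reduce coefficients mod 9: 7·t ≡ 1 (mod 9).
    The inverse of 7 mod 9 is 4 (since 7·4 = 28 = 3·9 + 1), so t ≡ 4·1 = 4 ≡ 4 (mod 9).
    Then x = 63 + 70·4 = 343, valid modulo lcm(70, 9) = 630: x ≡ 343 (mod 630).
Verify: 343 mod 10 = 3, 343 mod 14 = 7, 343 mod 9 = 1.

x ≡ 343 (mod 630).


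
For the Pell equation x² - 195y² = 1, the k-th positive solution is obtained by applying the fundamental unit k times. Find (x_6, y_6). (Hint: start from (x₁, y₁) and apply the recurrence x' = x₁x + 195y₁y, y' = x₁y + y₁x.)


Step 1: Find the fundamental solution (x₁, y₁) of x² - 195y² = 1.
  Expand √195 as a continued fraction. a₀ = ⌊√195⌋ = 13; iterate m_{k+1} = d_k·a_k − m_k, d_{k+1} = (195 − m_{k+1}²)/d_k, a_{k+1} = ⌊(a₀ + m_{k+1})/d_{k+1}⌋ (starting m₀ = 0, d₀ = 1), with convergents p_k = a_k·p_{k-1} + p_{k-2}, q_k = a_k·q_{k-1} + q_{k-2} (p₋₁ = 1, q₋₁ = 0):
  k = 0: a₀ = 13; p₀/q₀ = 13/1; p₀² − 195·q₀² = 169 − 195 = -26.
  k = 1: m = 13, d = 26, a = ⌊(13 + 13)/26⌋ = 1; p/q = (1·13 + 1)/(1·1 + 0) = 14/1; p² − 195·q² = 196 − 195 = 1.
  The first convergent with p² − 195·q² = 1 gives the fundamental solution (x₁, y₁) = (14, 1).
Step 2: Apply the recurrence (x_{n+1}, y_{n+1}) = (x₁x_n + 195y₁y_n, x₁y_n + y₁x_n) repeatedly.
  From (x_1, y_1) = (14, 1): x_2 = 14·14 + 195·1·1 = 391; y_2 = 14·1 + 1·14 = 28.
  From (x_2, y_2) = (391, 28): x_3 = 14·391 + 195·1·28 = 10934; y_3 = 14·28 + 1·391 = 783.
  From (x_3, y_3) = (10934, 783): x_4 = 14·10934 + 195·1·783 = 305761; y_4 = 14·783 + 1·10934 = 21896.
  From (x_4, y_4) = (305761, 21896): x_5 = 14·305761 + 195·1·21896 = 8550374; y_5 = 14·21896 + 1·305761 = 612305.
  From (x_5, y_5) = (8550374, 612305): x_6 = 14·8550374 + 195·1·612305 = 239104711; y_6 = 14·612305 + 1·8550374 = 17122644.
Step 3: Verify x_6² - 195·y_6² = 57171062822393521 - 57171062822393520 = 1 (should be 1). ✓

(x_1, y_1) = (14, 1); (x_6, y_6) = (239104711, 17122644).


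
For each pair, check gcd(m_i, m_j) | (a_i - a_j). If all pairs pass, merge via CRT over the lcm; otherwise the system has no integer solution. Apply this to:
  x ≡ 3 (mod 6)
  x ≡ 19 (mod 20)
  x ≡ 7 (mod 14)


Moduli 6, 20, 14 are not pairwise coprime, so CRT works modulo lcm(m_i) when all pairwise compatibility conditions hold.
Pairwise compatibility: gcd(m_i, m_j) must divide a_i - a_j for every pair.
Merge one congruence at a time:
  Start: x ≡ 3 (mod 6).
  Combine with x ≡ 19 (mod 20): gcd(6, 20) = 2; 19 - 3 = 16, which IS divisible by 2, so compatible.
    Write x = 3 + 6·t and substitute into x ≡ 19 (mod 20): 6·t ≡ 19 − 3 = 16 (mod 20).
    Divide the congruence (and modulus) by g = 2: 3·t ≡ 8 (mod 10).
    The inverse of 3 mod 10 is 7 (since 3·7 = 21 = 2·10 + 1), so t ≡ 7·8 = 56 ≡ 6 (mod 10).
    Then x = 3 + 6·6 = 39, valid modulo lcm(6, 20) = 60: x ≡ 39 (mod 60).
  Combine with x ≡ 7 (mod 14): gcd(60, 14) = 2; 7 - 39 = -32, which IS divisible by 2, so compatible.
    Write x = 39 + 60·t and substitute into x ≡ 7 (mod 14): 60·t ≡ 7 − 39 = -32 (mod 14).
    Divide the congruence (and modulus) by g = 2: 30·t ≡ -16 (mod 7).
    Reduce coefficients mod 7: 2·t ≡ 5 (mod 7).
    The inverse of 2 mod 7 is 4 (since 2·4 = 8 = 1·7 + 1), so t ≡ 4·5 = 20 ≡ 6 (mod 7).
    Then x = 39 + 60·6 = 399, valid modulo lcm(60, 14) = 420: x ≡ 399 (mod 420).
Verify: 399 mod 6 = 3, 399 mod 20 = 19, 399 mod 14 = 7.

x ≡ 399 (mod 420).


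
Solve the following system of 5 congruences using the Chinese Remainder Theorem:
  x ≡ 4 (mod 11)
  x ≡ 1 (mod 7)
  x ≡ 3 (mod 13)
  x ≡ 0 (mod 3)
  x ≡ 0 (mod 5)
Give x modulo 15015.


Product of moduli M = 11 · 7 · 13 · 3 · 5 = 15015.
Merge one congruence at a time:
  Start: x ≡ 4 (mod 11).
  Combine with x ≡ 1 (mod 7); new modulus lcm = 77.
    Write x = 4 + 11·t and substitute into x ≡ 1 (mod 7): 11·t ≡ 1 − 4 = -3 (mod 7).
    Reduce coefficients mod 7: 4·t ≡ 4 (mod 7).
    The inverse of 4 mod 7 is 2 (since 4·2 = 8 = 1·7 + 1), so t ≡ 2·4 = 8 ≡ 1 (mod 7).
    Then x = 4 + 11·1 = 15, valid modulo lcm(11, 7) = 77: x ≡ 15 (mod 77).
  Combine with x ≡ 3 (mod 13); new modulus lcm = 1001.
    Write x = 15 + 77·t and substitute into x ≡ 3 (mod 13): 77·t ≡ 3 − 15 = -12 (mod 13).
    Reduce coefficients mod 13: 12·t ≡ 1 (mod 13).
    The inverse of 12 mod 13 is 12 (since 12·12 = 144 = 11·13 + 1), so t ≡ 12·1 = 12 ≡ 12 (mod 13).
    Then x = 15 + 77·12 = 939, valid modulo lcm(77, 13) = 1001: x ≡ 939 (mod 1001).
  Combine with x ≡ 0 (mod 3); new modulus lcm = 3003.
    Write x = 939 + 1001·t and substitute into x ≡ 0 (mod 3): 1001·t ≡ 0 − 939 = -939 (mod 3).
    Reduce coefficients mod 3: 2·t ≡ 0 (mod 3).
    The inverse of 2 mod 3 is 2 (since 2·2 = 4 = 1·3 + 1), so t ≡ 2·0 = 0 ≡ 0 (mod 3).
    Then x = 939 + 1001·0 = 939, valid modulo lcm(1001, 3) = 3003: x ≡ 939 (mod 3003).
  Combine with x ≡ 0 (mod 5); new modulus lcm = 15015.
    Write x = 939 + 3003·t and substitute into x ≡ 0 (mod 5): 3003·t ≡ 0 − 939 = -939 (mod 5).
    Reduce coefficients mod 5: 3·t ≡ 1 (mod 5).
    The inverse of 3 mod 5 is 2 (since 3·2 = 6 = 1·5 + 1), so t ≡ 2·1 = 2 ≡ 2 (mod 5).
    Then x = 939 + 3003·2 = 6945, valid modulo lcm(3003, 5) = 15015: x ≡ 6945 (mod 15015).
Verify against each original: 6945 mod 11 = 4, 6945 mod 7 = 1, 6945 mod 13 = 3, 6945 mod 3 = 0, 6945 mod 5 = 0.

x ≡ 6945 (mod 15015).


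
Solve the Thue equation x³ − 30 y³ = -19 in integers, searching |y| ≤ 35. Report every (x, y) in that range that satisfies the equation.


The equation is x³ - 30y³ = -19. For fixed y, x³ = 30·y³ − 19, so a solution requires the RHS to be a perfect cube.
Strategy: iterate y from -35 to 35, compute RHS = 30·y³ − 19, and check whether it is a (positive or negative) perfect cube.
Check small values of y:
  y = 0: RHS = -19 is not a perfect cube.
  y = 1: RHS = 11 is not a perfect cube.
  y = -1: RHS = -49 is not a perfect cube.
  y = 2: RHS = 221 is not a perfect cube.
  y = -2: RHS = -259 is not a perfect cube.
  y = 3: RHS = 791 is not a perfect cube.
  y = -3: RHS = -829 is not a perfect cube.
Continuing the search up to |y| = 35 finds no solutions either.
No (x, y) in the scanned range satisfies the equation.

No integer solutions with |y| ≤ 35.


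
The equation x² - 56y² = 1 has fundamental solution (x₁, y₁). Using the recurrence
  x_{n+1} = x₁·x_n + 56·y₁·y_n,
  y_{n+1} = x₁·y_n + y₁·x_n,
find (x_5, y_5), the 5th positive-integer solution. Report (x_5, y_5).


Step 1: Find the fundamental solution (x₁, y₁) of x² - 56y² = 1.
  Expand √56 as a continued fraction. a₀ = ⌊√56⌋ = 7; iterate m_{k+1} = d_k·a_k − m_k, d_{k+1} = (56 − m_{k+1}²)/d_k, a_{k+1} = ⌊(a₀ + m_{k+1})/d_{k+1}⌋ (starting m₀ = 0, d₀ = 1), with convergents p_k = a_k·p_{k-1} + p_{k-2}, q_k = a_k·q_{k-1} + q_{k-2} (p₋₁ = 1, q₋₁ = 0):
  k = 0: a₀ = 7; p₀/q₀ = 7/1; p₀² − 56·q₀² = 49 − 56 = -7.
  k = 1: m = 7, d = 7, a = ⌊(7 + 7)/7⌋ = 2; p/q = (2·7 + 1)/(2·1 + 0) = 15/2; p² − 56·q² = 225 − 224 = 1.
  The first convergent with p² − 56·q² = 1 gives the fundamental solution (x₁, y₁) = (15, 2).
Step 2: Apply the recurrence (x_{n+1}, y_{n+1}) = (x₁x_n + 56y₁y_n, x₁y_n + y₁x_n) repeatedly.
  From (x_1, y_1) = (15, 2): x_2 = 15·15 + 56·2·2 = 449; y_2 = 15·2 + 2·15 = 60.
  From (x_2, y_2) = (449, 60): x_3 = 15·449 + 56·2·60 = 13455; y_3 = 15·60 + 2·449 = 1798.
  From (x_3, y_3) = (13455, 1798): x_4 = 15·13455 + 56·2·1798 = 403201; y_4 = 15·1798 + 2·13455 = 53880.
  From (x_4, y_4) = (403201, 53880): x_5 = 15·403201 + 56·2·53880 = 12082575; y_5 = 15·53880 + 2·403201 = 1614602.
Step 3: Verify x_5² - 56·y_5² = 145988618630625 - 145988618630624 = 1 (should be 1). ✓

(x_1, y_1) = (15, 2); (x_5, y_5) = (12082575, 1614602).


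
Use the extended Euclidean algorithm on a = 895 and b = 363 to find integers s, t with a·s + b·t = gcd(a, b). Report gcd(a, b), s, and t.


Euclidean algorithm on (895, 363) — divide until remainder is 0:
  895 = 2 · 363 + 169
  363 = 2 · 169 + 25
  169 = 6 · 25 + 19
  25 = 1 · 19 + 6
  19 = 3 · 6 + 1
  6 = 6 · 1 + 0
gcd(895, 363) = 1.
Track Bezout coefficients alongside the remainders: start with r₀ = 895 = a·1 + b·0 (s = 1, t = 0) and r₁ = 363 = a·0 + b·1 (s = 0, t = 1); each new remainder r_{k+1} = r_{k-1} − q_k·r_k inherits s_{k+1} = s_{k-1} − q_k·s_k, t_{k+1} = t_{k-1} − q_k·t_k, so r_k = a·s_k + b·t_k at every step:
  q = 2: r = 169, s = 1 − 2·0 = 1, t = 0 − 2·1 = -2  (check: 895·1 + 363·(-2) = 169)
  q = 2: r = 25, s = 0 − 2·1 = -2, t = 1 − 2·(-2) = 5  (check: 895·(-2) + 363·5 = 25)
  q = 6: r = 19, s = 1 − 6·(-2) = 13, t = -2 − 6·5 = -32  (check: 895·13 + 363·(-32) = 19)
  q = 1: r = 6, s = -2 − 1·13 = -15, t = 5 − 1·(-32) = 37  (check: 895·(-15) + 363·37 = 6)
  q = 3: r = 1, s = 13 − 3·(-15) = 58, t = -32 − 3·37 = -143  (check: 895·58 + 363·(-143) = 1)
The row with r = 1 (the gcd) gives the Bezout coefficients s = 58, t = -143.
Result: 895 · (58) + 363 · (-143) = 1.

gcd(895, 363) = 1; s = 58, t = -143 (check: 895·58 + 363·(-143) = 1).


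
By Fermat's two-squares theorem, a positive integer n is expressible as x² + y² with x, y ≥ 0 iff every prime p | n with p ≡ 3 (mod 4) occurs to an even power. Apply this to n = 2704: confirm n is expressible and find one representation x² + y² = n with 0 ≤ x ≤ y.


Step 1: Factor n = 2704 = 2^4 · 13^2.
Step 2: Check the mod-4 condition on each prime factor: 2 = 2 (special); 13 ≡ 1 (mod 4), exponent 2.
All primes ≡ 3 (mod 4) appear to even exponent (or don't appear), so by the two-squares theorem n IS expressible as a sum of two squares.
Step 3: Build a representation. Group n = k² · m with k = 4 and m = 13 · 13 = 169 (a product of primes ≡ 1 (mod 4)); a representation of m scales to one of n via (k·x)² + (k·y)² = k²(x² + y²). Each prime p ≡ 1 (mod 4) is itself a sum of two squares; find a² by testing p − a² for a perfect square:
  13: 13 − 1² = 12, 13 − 2² = 9 = 3² ⇒ 13 = 2² + 3².
  Combine using the Brahmagupta–Fibonacci identity (a² + b²)(c² + d²) = (ac − bd)² + (ad + bc)² = (ac + bd)² + (ad − bc)²:
  13 · 13 = 169: from (2² + 3²)(2² + 3²), take (2·2 − 3·3, 2·3 + 3·2) = (4 − 9, 6 + 6) = (-5, 12); dropping signs (only squares matter) gives (5, 12); check 5² + 12² = 25 + 144 = 169 ✓.
  Scale by k = 4: (4·5, 4·12) = (20, 48).
Step 4: Order so x ≤ y and verify: 20² + 48² = 400 + 2304 = 2704 = n. ✓

n = 2704 = 20² + 48² (one valid representation with x ≤ y).


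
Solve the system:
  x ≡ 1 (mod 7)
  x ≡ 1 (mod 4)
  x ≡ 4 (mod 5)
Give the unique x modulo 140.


Moduli 7, 4, 5 are pairwise coprime; by CRT there is a unique solution modulo M = 7 · 4 · 5 = 140.
Solve pairwise, accumulating the modulus:
  Start with x ≡ 1 (mod 7).
  Combine with x ≡ 1 (mod 4): since gcd(7, 4) = 1, we get a unique residue mod 28.
    Write x = 1 + 7·t and substitute into x ≡ 1 (mod 4): 7·t ≡ 1 − 1 = 0 (mod 4).
    Reduce coefficients mod 4: 3·t ≡ 0 (mod 4).
    The inverse of 3 mod 4 is 3 (since 3·3 = 9 = 2·4 + 1), so t ≡ 3·0 = 0 ≡ 0 (mod 4).
    Then x = 1 + 7·0 = 1, valid modulo lcm(7, 4) = 28: x ≡ 1 (mod 28).
  Combine with x ≡ 4 (mod 5): since gcd(28, 5) = 1, we get a unique residue mod 140.
    Write x = 1 + 28·t and substitute into x ≡ 4 (mod 5): 28·t ≡ 4 − 1 = 3 (mod 5).
    Reduce coefficients mod 5: 3·t ≡ 3 (mod 5).
    The inverse of 3 mod 5 is 2 (since 3·2 = 6 = 1·5 + 1), so t ≡ 2·3 = 6 ≡ 1 (mod 5).
    Then x = 1 + 28·1 = 29, valid modulo lcm(28, 5) = 140: x ≡ 29 (mod 140).
Verify: 29 mod 7 = 1 ✓, 29 mod 4 = 1 ✓, 29 mod 5 = 4 ✓.

x ≡ 29 (mod 140).


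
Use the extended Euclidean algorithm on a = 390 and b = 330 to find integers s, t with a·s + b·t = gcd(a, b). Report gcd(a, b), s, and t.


Euclidean algorithm on (390, 330) — divide until remainder is 0:
  390 = 1 · 330 + 60
  330 = 5 · 60 + 30
  60 = 2 · 30 + 0
gcd(390, 330) = 30.
Track Bezout coefficients alongside the remainders: start with r₀ = 390 = a·1 + b·0 (s = 1, t = 0) and r₁ = 330 = a·0 + b·1 (s = 0, t = 1); each new remainder r_{k+1} = r_{k-1} − q_k·r_k inherits s_{k+1} = s_{k-1} − q_k·s_k, t_{k+1} = t_{k-1} − q_k·t_k, so r_k = a·s_k + b·t_k at every step:
  q = 1: r = 60, s = 1 − 1·0 = 1, t = 0 − 1·1 = -1  (check: 390·1 + 330·(-1) = 60)
  q = 5: r = 30, s = 0 − 5·1 = -5, t = 1 − 5·(-1) = 6  (check: 390·(-5) + 330·6 = 30)
The row with r = 30 (the gcd) gives the Bezout coefficients s = -5, t = 6.
Result: 390 · (-5) + 330 · (6) = 30.

gcd(390, 330) = 30; s = -5, t = 6 (check: 390·(-5) + 330·6 = 30).


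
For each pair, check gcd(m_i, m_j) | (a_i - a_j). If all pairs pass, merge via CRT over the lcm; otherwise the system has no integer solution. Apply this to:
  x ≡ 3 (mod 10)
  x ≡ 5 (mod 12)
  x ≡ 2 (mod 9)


Moduli 10, 12, 9 are not pairwise coprime, so CRT works modulo lcm(m_i) when all pairwise compatibility conditions hold.
Pairwise compatibility: gcd(m_i, m_j) must divide a_i - a_j for every pair.
Merge one congruence at a time:
  Start: x ≡ 3 (mod 10).
  Combine with x ≡ 5 (mod 12): gcd(10, 12) = 2; 5 - 3 = 2, which IS divisible by 2, so compatible.
    Write x = 3 + 10·t and substitute into x ≡ 5 (mod 12): 10·t ≡ 5 − 3 = 2 (mod 12).
    Divide the congruence (and modulus) by g = 2: 5·t ≡ 1 (mod 6).
    The inverse of 5 mod 6 is 5 (since 5·5 = 25 = 4·6 + 1), so t ≡ 5·1 = 5 ≡ 5 (mod 6).
    Then x = 3 + 10·5 = 53, valid modulo lcm(10, 12) = 60: x ≡ 53 (mod 60).
  Combine with x ≡ 2 (mod 9): gcd(60, 9) = 3; 2 - 53 = -51, which IS divisible by 3, so compatible.
    Write x = 53 + 60·t and substitute into x ≡ 2 (mod 9): 60·t ≡ 2 − 53 = -51 (mod 9).
    Divide the congruence (and modulus) by g = 3: 20·t ≡ -17 (mod 3).
    Reduce coefficients mod 3: 2·t ≡ 1 (mod 3).
    The inverse of 2 mod 3 is 2 (since 2·2 = 4 = 1·3 + 1), so t ≡ 2·1 = 2 ≡ 2 (mod 3).
    Then x = 53 + 60·2 = 173, valid modulo lcm(60, 9) = 180: x ≡ 173 (mod 180).
Verify: 173 mod 10 = 3, 173 mod 12 = 5, 173 mod 9 = 2.

x ≡ 173 (mod 180).


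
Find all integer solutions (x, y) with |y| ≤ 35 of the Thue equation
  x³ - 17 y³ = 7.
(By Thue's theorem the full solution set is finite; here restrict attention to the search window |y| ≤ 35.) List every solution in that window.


The equation is x³ - 17y³ = 7. For fixed y, x³ = 17·y³ + 7, so a solution requires the RHS to be a perfect cube.
Strategy: iterate y from -35 to 35, compute RHS = 17·y³ + 7, and check whether it is a (positive or negative) perfect cube.
Check small values of y:
  y = 0: RHS = 7 is not a perfect cube.
  y = 1: RHS = 24 is not a perfect cube.
  y = -1: RHS = -10 is not a perfect cube.
  y = 2: RHS = 143 is not a perfect cube.
  y = -2: RHS = -129 is not a perfect cube.
  y = 3: RHS = 466 is not a perfect cube.
  y = -3: RHS = -452 is not a perfect cube.
Continuing the search up to |y| = 35 finds no solutions either.
No (x, y) in the scanned range satisfies the equation.

No integer solutions with |y| ≤ 35.


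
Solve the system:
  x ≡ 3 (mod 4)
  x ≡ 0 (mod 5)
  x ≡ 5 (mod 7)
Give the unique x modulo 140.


Moduli 4, 5, 7 are pairwise coprime; by CRT there is a unique solution modulo M = 4 · 5 · 7 = 140.
Solve pairwise, accumulating the modulus:
  Start with x ≡ 3 (mod 4).
  Combine with x ≡ 0 (mod 5): since gcd(4, 5) = 1, we get a unique residue mod 20.
    Write x = 3 + 4·t and substitute into x ≡ 0 (mod 5): 4·t ≡ 0 − 3 = -3 (mod 5).
    Reduce coefficients mod 5: 4·t ≡ 2 (mod 5).
    The inverse of 4 mod 5 is 4 (since 4·4 = 16 = 3·5 + 1), so t ≡ 4·2 = 8 ≡ 3 (mod 5).
    Then x = 3 + 4·3 = 15, valid modulo lcm(4, 5) = 20: x ≡ 15 (mod 20).
  Combine with x ≡ 5 (mod 7): since gcd(20, 7) = 1, we get a unique residue mod 140.
    Write x = 15 + 20·t and substitute into x ≡ 5 (mod 7): 20·t ≡ 5 − 15 = -10 (mod 7).
    Reduce coefficients mod 7: 6·t ≡ 4 (mod 7).
    The inverse of 6 mod 7 is 6 (since 6·6 = 36 = 5·7 + 1), so t ≡ 6·4 = 24 ≡ 3 (mod 7).
    Then x = 15 + 20·3 = 75, valid modulo lcm(20, 7) = 140: x ≡ 75 (mod 140).
Verify: 75 mod 4 = 3 ✓, 75 mod 5 = 0 ✓, 75 mod 7 = 5 ✓.

x ≡ 75 (mod 140).


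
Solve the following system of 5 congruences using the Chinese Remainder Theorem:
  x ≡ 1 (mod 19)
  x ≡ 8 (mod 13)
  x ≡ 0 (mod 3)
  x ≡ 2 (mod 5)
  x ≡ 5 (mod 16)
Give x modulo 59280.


Product of moduli M = 19 · 13 · 3 · 5 · 16 = 59280.
Merge one congruence at a time:
  Start: x ≡ 1 (mod 19).
  Combine with x ≡ 8 (mod 13); new modulus lcm = 247.
    Write x = 1 + 19·t and substitute into x ≡ 8 (mod 13): 19·t ≡ 8 − 1 = 7 (mod 13).
    Reduce coefficients mod 13: 6·t ≡ 7 (mod 13).
    The inverse of 6 mod 13 is 11 (since 6·11 = 66 = 5·13 + 1), so t ≡ 11·7 = 77 ≡ 12 (mod 13).
    Then x = 1 + 19·12 = 229, valid modulo lcm(19, 13) = 247: x ≡ 229 (mod 247).
  Combine with x ≡ 0 (mod 3); new modulus lcm = 741.
    Write x = 229 + 247·t and substitute into x ≡ 0 (mod 3): 247·t ≡ 0 − 229 = -229 (mod 3).
    Reduce coefficients mod 3: 1·t ≡ 2 (mod 3).
    So t ≡ 2 (mod 3).
    Then x = 229 + 247·2 = 723, valid modulo lcm(247, 3) = 741: x ≡ 723 (mod 741).
  Combine with x ≡ 2 (mod 5); new modulus lcm = 3705.
    Write x = 723 + 741·t and substitute into x ≡ 2 (mod 5): 741·t ≡ 2 − 723 = -721 (mod 5).
    Reduce coefficients mod 5: 1·t ≡ 4 (mod 5).
    So t ≡ 4 (mod 5).
    Then x = 723 + 741·4 = 3687, valid modulo lcm(741, 5) = 3705: x ≡ 3687 (mod 3705).
  Combine with x ≡ 5 (mod 16); new modulus lcm = 59280.
    Write x = 3687 + 3705·t and substitute into x ≡ 5 (mod 16): 3705·t ≡ 5 − 3687 = -3682 (mod 16).
    Reduce coefficients mod 16: 9·t ≡ 14 (mod 16).
    The inverse of 9 mod 16 is 9 (since 9·9 = 81 = 5·16 + 1), so t ≡ 9·14 = 126 ≡ 14 (mod 16).
    Then x = 3687 + 3705·14 = 55557, valid modulo lcm(3705, 16) = 59280: x ≡ 55557 (mod 59280).
Verify against each original: 55557 mod 19 = 1, 55557 mod 13 = 8, 55557 mod 3 = 0, 55557 mod 5 = 2, 55557 mod 16 = 5.

x ≡ 55557 (mod 59280).
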